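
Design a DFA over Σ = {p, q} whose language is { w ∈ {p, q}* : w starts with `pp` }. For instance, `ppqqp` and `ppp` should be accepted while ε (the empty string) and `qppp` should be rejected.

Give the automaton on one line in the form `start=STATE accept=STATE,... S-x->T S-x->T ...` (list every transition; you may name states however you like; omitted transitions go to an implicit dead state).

Check the first 2 symbols one by one: s0 through s1 record how many have matched `pp` so far; any wrong symbol goes to the dead state s3. After all 2 match we enter the accepting sink s2.
A 4-state machine:
        p   q  
>  s0   s1  s3 
   s1   s2  s3 
 * s2   s2  s2 
   s3   s3  s3 
(> = start, * = accepting)

start=s0 accept=s2 s0-p->s1 s0-q->s3 s1-p->s2 s1-q->s3 s2-p->s2 s2-q->s2 s3-p->s3 s3-q->s3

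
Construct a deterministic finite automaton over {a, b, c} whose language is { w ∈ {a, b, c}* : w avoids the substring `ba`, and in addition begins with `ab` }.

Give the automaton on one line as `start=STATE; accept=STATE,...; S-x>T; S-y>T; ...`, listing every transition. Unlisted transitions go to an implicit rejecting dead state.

Build one automaton per condition and run them in lockstep. The first has 3 states tracking partial matches of the forbidden pattern `ba`; the second has 4 states tracking whether the input so far still matches the prefix `ab`. A product state is a pair (one from each), accepting exactly when both do.
8 states suffice.
        a   b   c  
>  s0   s1  s2  s3 
   s1   s3  s4  s3 
   s2   s5  s2  s3 
   s3   s3  s2  s3 
 * s4   s6  s4  s7 
   s5   s5  s5  s5 
   s6   s6  s6  s6 
 * s7   s7  s4  s7 
(> = start, * = accepting)

start=s0; accept=s4,s7; s0-a>s1; s0-b>s2; s0-c>s3; s1-a>s3; s1-b>s4; s1-c>s3; s2-a>s5; s2-b>s2; s2-c>s3; s3-a>s3; s3-b>s2; s3-c>s3; s4-a>s6; s4-b>s4; s4-c>s7; s5-a>s5; s5-b>s5; s5-c>s5; s6-a>s6; s6-b>s6; s6-c>s6; s7-a>s7; s7-b>s4; s7-c>s7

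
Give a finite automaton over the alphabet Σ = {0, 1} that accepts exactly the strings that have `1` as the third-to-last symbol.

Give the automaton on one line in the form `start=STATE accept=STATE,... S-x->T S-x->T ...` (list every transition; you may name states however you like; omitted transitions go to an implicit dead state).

start=A accept=L,M,N,O A-0->B A-1->C B-0->D B-1->E C-0->F C-1->G D-0->H D-1->I E-0->J E-1->K F-0->L F-1->M G-0->N G-1->O H-0->H H-1->I I-0->J I-1->K J-0->L J-1->M K-0->N K-1->O L-0->H L-1->I M-0->J M-1->K N-0->L N-1->M O-0->N O-1->O

A DFA must remember the last 3 symbols (since which symbol is third-to-last isn't known until the input ends). Use one state per possible window of the last ≤3 symbols; accept from those whose window starts with `1`.
       0  1 
>  A   B  C 
   B   D  E 
   C   F  G 
   D   H  I 
   E   J  K 
   F   L  M 
   G   N  O 
   H   H  I 
   I   J  K 
   J   L  M 
   K   N  O 
 * L   H  I 
 * M   J  K 
 * N   L  M 
 * O   N  O 
(> = start, * = accepting)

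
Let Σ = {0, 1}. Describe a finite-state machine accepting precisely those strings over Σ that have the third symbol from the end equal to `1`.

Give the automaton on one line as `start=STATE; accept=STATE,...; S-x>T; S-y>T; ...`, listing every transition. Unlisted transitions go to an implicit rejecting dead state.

A DFA must remember the last 3 symbols (since which symbol is third-to-last isn't known until the input ends). Use one state per possible window of the last ≤3 symbols; accept from those whose window starts with `1`.
          0    1  
>  q0     q1   q2 
   q1     q3   q4 
   q2     q5   q6 
   q3     q7   q8 
   q4     q9  q10 
   q5    q11  q12 
   q6    q13  q14 
   q7     q7   q8 
   q8     q9  q10 
   q9    q11  q12 
   q10   q13  q14 
 * q11    q7   q8 
 * q12    q9  q10 
 * q13   q11  q12 
 * q14   q13  q14 
(> = start, * = accepting)

start=q0; accept=q11,q12,q13,q14; q0-0>q1; q0-1>q2; q1-0>q3; q1-1>q4; q2-0>q5; q2-1>q6; q3-0>q7; q3-1>q8; q4-0>q9; q4-1>q10; q5-0>q11; q5-1>q12; q6-0>q13; q6-1>q14; q7-0>q7; q7-1>q8; q8-0>q9; q8-1>q10; q9-0>q11; q9-1>q12; q10-0>q13; q10-1>q14; q11-0>q7; q11-1>q8; q12-0>q9; q12-1>q10; q13-0>q11; q13-1>q12; q14-0>q13; q14-1>q14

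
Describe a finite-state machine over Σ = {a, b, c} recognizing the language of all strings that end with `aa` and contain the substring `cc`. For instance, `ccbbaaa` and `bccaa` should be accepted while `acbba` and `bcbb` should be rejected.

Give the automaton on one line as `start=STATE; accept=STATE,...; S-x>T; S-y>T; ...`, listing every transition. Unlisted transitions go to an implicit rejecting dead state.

Handle the two conditions separately and then intersect. The first has 3 states tracking how much of the suffix `aa` has currently been matched; the second has 3 states tracking whether and how much of `cc` has been seen. A product state is a pair (one from each), accepting exactly when both do. Minimizing collapses redundant product states.
A 5-state machine:
        a   b   c  
>  S0   S0  S0  S1 
   S1   S0  S0  S2 
   S2   S3  S2  S2 
   S3   S4  S2  S2 
 * S4   S4  S2  S2 
(> = start, * = accepting)

start=S0; accept=S4; S0-a>S0; S0-b>S0; S0-c>S1; S1-a>S0; S1-b>S0; S1-c>S2; S2-a>S3; S2-b>S2; S2-c>S2; S3-a>S4; S3-b>S2; S3-c>S2; S4-a>S4; S4-b>S2; S4-c>S2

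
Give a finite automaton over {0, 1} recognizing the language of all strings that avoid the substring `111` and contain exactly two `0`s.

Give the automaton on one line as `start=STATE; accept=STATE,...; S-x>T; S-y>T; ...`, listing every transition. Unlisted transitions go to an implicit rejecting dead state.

Build one automaton per condition and run them in lockstep. The first has 4 states tracking partial matches of the forbidden pattern `111`; the second has 4 states tracking the count of `0`s, saturating at 3. A product state is a pair (one from each), accepting exactly when both do. Equivalent product states are then merged.
10 states suffice.
        0   1  
>  s0   s1  s2 
   s1   s3  s4 
   s2   s1  s5 
 * s3   s6  s7 
   s4   s3  s8 
   s5   s1  s6 
   s6   s6  s6 
 * s7   s6  s9 
   s8   s3  s6 
 * s9   s6  s6 
(> = start, * = accepting)

start=s0; accept=s3,s7,s9; s0-0>s1; s0-1>s2; s1-0>s3; s1-1>s4; s2-0>s1; s2-1>s5; s3-0>s6; s3-1>s7; s4-0>s3; s4-1>s8; s5-0>s1; s5-1>s6; s6-0>s6; s6-1>s6; s7-0>s6; s7-1>s9; s8-0>s3; s8-1>s6; s9-0>s6; s9-1>s6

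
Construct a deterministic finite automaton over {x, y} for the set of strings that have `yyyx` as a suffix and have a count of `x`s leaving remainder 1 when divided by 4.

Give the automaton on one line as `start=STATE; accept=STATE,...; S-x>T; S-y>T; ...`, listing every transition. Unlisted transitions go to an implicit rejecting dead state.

Run two small machines in parallel and take their product. One (5 states) tracks how much of the suffix `yyyx` has currently been matched; the other (4 states) tracks the count of `x`s modulo 4. Each combined state is a pair, one component from each; accept when both components accept.
A 20-state machine:
          x    y  
>  q0     q1   q2 
   q1     q3   q4 
   q2     q1   q5 
   q3     q6   q7 
   q4     q3   q8 
   q5     q1   q9 
   q6     q0  q10 
   q7     q6  q11 
   q8     q3  q12 
   q9    q13   q9 
   q10    q0  q14 
   q11    q6  q15 
   q12   q16  q12 
 * q13    q3   q4 
   q14    q0  q17 
   q15   q18  q15 
   q16    q6   q7 
   q17   q19  q17 
   q18    q0  q10 
   q19    q1   q2 
(> = start, * = accepting)

start=q0; accept=q13; q0-x>q1; q0-y>q2; q1-x>q3; q1-y>q4; q2-x>q1; q2-y>q5; q3-x>q6; q3-y>q7; q4-x>q3; q4-y>q8; q5-x>q1; q5-y>q9; q6-x>q0; q6-y>q10; q7-x>q6; q7-y>q11; q8-x>q3; q8-y>q12; q9-x>q13; q9-y>q9; q10-x>q0; q10-y>q14; q11-x>q6; q11-y>q15; q12-x>q16; q12-y>q12; q13-x>q3; q13-y>q4; q14-x>q0; q14-y>q17; q15-x>q18; q15-y>q15; q16-x>q6; q16-y>q7; q17-x>q19; q17-y>q17; q18-x>q0; q18-y>q10; q19-x>q1; q19-y>q2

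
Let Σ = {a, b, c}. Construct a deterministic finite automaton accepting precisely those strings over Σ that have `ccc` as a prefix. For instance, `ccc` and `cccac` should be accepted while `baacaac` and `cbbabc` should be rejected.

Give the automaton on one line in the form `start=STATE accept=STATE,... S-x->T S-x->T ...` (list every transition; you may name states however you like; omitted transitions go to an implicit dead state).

start=S0 accept=S3 S0-a->S4 S0-b->S4 S0-c->S1 S1-a->S4 S1-b->S4 S1-c->S2 S2-a->S4 S2-b->S4 S2-c->S3 S3-a->S3 S3-b->S3 S3-c->S3 S4-a->S4 S4-b->S4 S4-c->S4

Check the first 3 symbols one by one: S0 through S2 record how many have matched `ccc` so far; any wrong symbol goes to the dead state S4. After all 3 match we enter the accepting sink S3.
5 states suffice.
        a   b   c  
>  S0   S4  S4  S1 
   S1   S4  S4  S2 
   S2   S4  S4  S3 
 * S3   S3  S3  S3 
   S4   S4  S4  S4 
(> = start, * = accepting)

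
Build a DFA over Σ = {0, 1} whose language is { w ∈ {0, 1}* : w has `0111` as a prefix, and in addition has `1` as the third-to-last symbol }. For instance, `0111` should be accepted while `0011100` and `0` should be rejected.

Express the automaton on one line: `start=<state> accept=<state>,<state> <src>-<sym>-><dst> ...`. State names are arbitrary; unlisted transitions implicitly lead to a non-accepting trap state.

Handle the two conditions separately and then intersect. The first has 6 states tracking whether the input so far still matches the prefix `0111`; the second has 15 states tracking the last 3 symbols read. A product state is a pair (one from each), accepting exactly when both do. Minimizing collapses redundant product states.
          0    1  
>  q0     q1   q2 
   q1     q2   q3 
   q2     q2   q2 
   q3     q2   q4 
   q4     q2   q5 
 * q5     q6   q5 
 * q6     q7   q8 
 * q7     q9  q10 
 * q8    q11  q12 
   q9     q9  q10 
   q10   q11  q12 
   q11    q7   q8 
   q12    q6   q5 
(> = start, * = accepting)

start=q0 accept=q5,q6,q7,q8 q0-0->q1 q0-1->q2 q1-0->q2 q1-1->q3 q2-0->q2 q2-1->q2 q3-0->q2 q3-1->q4 q4-0->q2 q4-1->q5 q5-0->q6 q5-1->q5 q6-0->q7 q6-1->q8 q7-0->q9 q7-1->q10 q8-0->q11 q8-1->q12 q9-0->q9 q9-1->q10 q10-0->q11 q10-1->q12 q11-0->q7 q11-1->q8 q12-0->q6 q12-1->q5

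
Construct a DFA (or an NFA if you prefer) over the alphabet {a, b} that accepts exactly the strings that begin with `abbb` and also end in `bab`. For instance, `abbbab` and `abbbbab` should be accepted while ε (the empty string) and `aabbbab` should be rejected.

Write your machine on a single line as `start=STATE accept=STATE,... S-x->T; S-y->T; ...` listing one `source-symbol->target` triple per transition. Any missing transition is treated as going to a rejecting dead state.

start=q0; accept=q11; q0-a->q1; q0-b->q2; q1-a->q3; q1-b->q4; q2-a->q5; q2-b->q2; q3-a->q3; q3-b->q2; q4-a->q5; q4-b->q6; q5-a->q3; q5-b->q7; q6-a->q5; q6-b->q8; q7-a->q5; q7-b->q2; q8-a->q9; q8-b->q8; q9-a->q10; q9-b->q11; q10-a->q10; q10-b->q8; q11-a->q9; q11-b->q8

Run two small machines in parallel and take their product. One (6 states) tracks whether the input so far still matches the prefix `abbb`; the other (4 states) tracks how much of the suffix `bab` has currently been matched. Each combined state is a pair, one component from each; accept when both components accept.
With 12 states:
          a    b  
>  q0     q1   q2 
   q1     q3   q4 
   q2     q5   q2 
   q3     q3   q2 
   q4     q5   q6 
   q5     q3   q7 
   q6     q5   q8 
   q7     q5   q2 
   q8     q9   q8 
   q9    q10  q11 
   q10   q10   q8 
 * q11    q9   q8 
(> = start, * = accepting)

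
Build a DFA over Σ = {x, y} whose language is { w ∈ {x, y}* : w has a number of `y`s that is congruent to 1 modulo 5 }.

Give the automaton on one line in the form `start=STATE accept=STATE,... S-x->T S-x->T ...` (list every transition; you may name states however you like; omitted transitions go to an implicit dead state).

The only thing that matters is how many `y`s have appeared, reduced mod 5. Use one state per residue: A for 0, …, E for 4. Reading `y` moves to the next residue; anything else stays put. B is accepting.
       x  y 
>  A   A  B 
 * B   B  C 
   C   C  D 
   D   D  E 
   E   E  A 
(> = start, * = accepting)

start=A accept=B A-x->A A-y->B B-x->B B-y->C C-x->C C-y->D D-x->D D-y->E E-x->E E-y->A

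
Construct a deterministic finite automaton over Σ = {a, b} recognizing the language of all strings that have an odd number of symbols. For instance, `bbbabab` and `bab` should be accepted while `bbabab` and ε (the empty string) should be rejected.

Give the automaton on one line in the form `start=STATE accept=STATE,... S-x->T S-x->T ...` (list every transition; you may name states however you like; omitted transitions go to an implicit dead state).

Count input length modulo 2: every symbol advances one step around the cycle S0 → S1 → S0. Accept at S1.
        a   b  
>  S0   S1  S1 
 * S1   S0  S0 
(> = start, * = accepting)

start=S0 accept=S1 S0-a->S1 S0-b->S1 S1-a->S0 S1-b->S0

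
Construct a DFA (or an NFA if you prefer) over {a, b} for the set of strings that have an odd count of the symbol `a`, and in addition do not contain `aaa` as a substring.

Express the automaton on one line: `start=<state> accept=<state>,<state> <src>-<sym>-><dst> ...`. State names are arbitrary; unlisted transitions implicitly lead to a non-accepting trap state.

start=S0 accept=S1,S3,S6 S0-a->S1 S0-b->S0 S1-a->S2 S1-b->S3 S2-a->S4 S2-b->S0 S3-a->S5 S3-b->S3 S4-a->S4 S4-b->S4 S5-a->S6 S5-b->S0 S6-a->S4 S6-b->S3

Handle the two conditions separately and then intersect. One (2 states) tracks the count of `a`s modulo 2; the other (4 states) tracks partial matches of the forbidden pattern `aaa`. Each combined state is a pair, one component from each; accept when both components accept. After merging equivalent states the machine shrinks.
        a   b  
>  S0   S1  S0 
 * S1   S2  S3 
   S2   S4  S0 
 * S3   S5  S3 
   S4   S4  S4 
   S5   S6  S0 
 * S6   S4  S3 
(> = start, * = accepting)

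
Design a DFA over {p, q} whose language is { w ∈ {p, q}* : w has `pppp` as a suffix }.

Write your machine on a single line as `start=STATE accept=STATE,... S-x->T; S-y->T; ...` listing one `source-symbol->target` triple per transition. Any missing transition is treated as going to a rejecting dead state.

start=s0; accept=s4; s0-p->s1; s0-q->s0; s1-p->s2; s1-q->s0; s2-p->s3; s2-q->s0; s3-p->s4; s3-q->s0; s4-p->s4; s4-q->s0

Remember how much of `pppp` the current input suffix matches. State s0 means no match yet; s1 means the last symbol is `p`; s2 means the last 2 symbols are `pp`; s3 means the last 3 symbols are `ppp`; s4 means the last 4 symbols are `pppp`. Only s4 accepts. On a mismatch, fall back to the longest proper suffix that is still a prefix of `pppp`.
With 5 states:
        p   q  
>  s0   s1  s0 
   s1   s2  s0 
   s2   s3  s0 
   s3   s4  s0 
 * s4   s4  s0 
(> = start, * = accepting)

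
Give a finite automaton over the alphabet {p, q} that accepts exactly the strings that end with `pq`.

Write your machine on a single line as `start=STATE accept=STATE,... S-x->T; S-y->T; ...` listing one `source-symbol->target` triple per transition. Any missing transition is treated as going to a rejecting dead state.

start=A; accept=C; A-p->B; A-q->A; B-p->B; B-q->C; C-p->B; C-q->A

Remember how much of `pq` the current input suffix matches. State A means no match yet; B means the last symbol is `p`; C means the last 2 symbols are `pq`. Only C accepts. On a mismatch, fall back to the longest proper suffix that is still a prefix of `pq`.
3 states suffice.
       p  q 
>  A   B  A 
   B   B  C 
 * C   B  A 
(> = start, * = accepting)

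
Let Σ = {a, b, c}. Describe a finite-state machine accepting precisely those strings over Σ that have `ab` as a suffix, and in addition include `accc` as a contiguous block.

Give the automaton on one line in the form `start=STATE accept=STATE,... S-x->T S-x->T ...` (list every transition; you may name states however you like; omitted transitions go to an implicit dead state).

Run two small machines in parallel and take their product. The first has 3 states tracking how much of the suffix `ab` has currently been matched; the second has 5 states tracking whether and how much of `accc` has been seen. A product state is a pair (one from each), accepting exactly when both do.
8 states suffice.
        a   b   c  
>  q0   q1  q0  q0 
   q1   q1  q2  q3 
   q2   q1  q0  q0 
   q3   q1  q0  q4 
   q4   q1  q0  q5 
   q5   q6  q5  q5 
   q6   q6  q7  q5 
 * q7   q6  q5  q5 
(> = start, * = accepting)

start=q0 accept=q7 q0-a->q1 q0-b->q0 q0-c->q0 q1-a->q1 q1-b->q2 q1-c->q3 q2-a->q1 q2-b->q0 q2-c->q0 q3-a->q1 q3-b->q0 q3-c->q4 q4-a->q1 q4-b->q0 q4-c->q5 q5-a->q6 q5-b->q5 q5-c->q5 q6-a->q6 q6-b->q7 q6-c->q5 q7-a->q6 q7-b->q5 q7-c->q5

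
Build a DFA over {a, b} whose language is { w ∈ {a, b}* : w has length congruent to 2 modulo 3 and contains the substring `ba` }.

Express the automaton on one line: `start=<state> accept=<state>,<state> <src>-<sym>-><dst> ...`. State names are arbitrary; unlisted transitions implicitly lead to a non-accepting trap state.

start=q0 accept=q5 q0-a->q1 q0-b->q2 q1-a->q3 q1-b->q4 q2-a->q5 q2-b->q4 q3-a->q0 q3-b->q6 q4-a->q7 q4-b->q6 q5-a->q7 q5-b->q7 q6-a->q8 q6-b->q2 q7-a->q8 q7-b->q8 q8-a->q5 q8-b->q5

Handle the two conditions separately and then intersect. One (3 states) tracks the input length modulo 3; the other (3 states) tracks whether and how much of `ba` has been seen. Each combined state is a pair, one component from each; accept when both components accept.
With 9 states:
        a   b  
>  q0   q1  q2 
   q1   q3  q4 
   q2   q5  q4 
   q3   q0  q6 
   q4   q7  q6 
 * q5   q7  q7 
   q6   q8  q2 
   q7   q8  q8 
   q8   q5  q5 
(> = start, * = accepting)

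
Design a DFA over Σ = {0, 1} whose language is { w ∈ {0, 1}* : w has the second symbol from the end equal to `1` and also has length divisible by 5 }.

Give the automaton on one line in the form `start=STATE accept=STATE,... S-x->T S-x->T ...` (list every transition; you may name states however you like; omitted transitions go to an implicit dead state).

start=q0 accept=q17,q18 q0-0->q1 q0-1->q2 q1-0->q3 q1-1->q4 q2-0->q5 q2-1->q6 q3-0->q7 q3-1->q8 q4-0->q9 q4-1->q10 q5-0->q7 q5-1->q8 q6-0->q9 q6-1->q10 q7-0->q11 q7-1->q12 q8-0->q13 q8-1->q14 q9-0->q11 q9-1->q12 q10-0->q13 q10-1->q14 q11-0->q15 q11-1->q16 q12-0->q17 q12-1->q18 q13-0->q15 q13-1->q16 q14-0->q17 q14-1->q18 q15-0->q19 q15-1->q20 q16-0->q21 q16-1->q22 q17-0->q19 q17-1->q20 q18-0->q21 q18-1->q22 q19-0->q3 q19-1->q4 q20-0->q5 q20-1->q6 q21-0->q3 q21-1->q4 q22-0->q5 q22-1->q6

Build one automaton per condition and run them in lockstep. One (7 states) tracks the last 2 symbols read; the other (5 states) tracks the input length modulo 5. Each combined state is a pair, one component from each; accept when both components accept.
A 23-state machine:
          0    1  
>  q0     q1   q2 
   q1     q3   q4 
   q2     q5   q6 
   q3     q7   q8 
   q4     q9  q10 
   q5     q7   q8 
   q6     q9  q10 
   q7    q11  q12 
   q8    q13  q14 
   q9    q11  q12 
   q10   q13  q14 
   q11   q15  q16 
   q12   q17  q18 
   q13   q15  q16 
   q14   q17  q18 
   q15   q19  q20 
   q16   q21  q22 
 * q17   q19  q20 
 * q18   q21  q22 
   q19    q3   q4 
   q20    q5   q6 
   q21    q3   q4 
   q22    q5   q6 
(> = start, * = accepting)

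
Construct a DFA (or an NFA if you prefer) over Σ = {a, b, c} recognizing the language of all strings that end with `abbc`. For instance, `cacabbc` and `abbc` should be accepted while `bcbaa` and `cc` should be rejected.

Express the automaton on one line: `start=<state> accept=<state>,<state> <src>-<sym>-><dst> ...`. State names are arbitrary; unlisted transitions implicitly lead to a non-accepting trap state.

Let each state record the length of the longest suffix of the input read so far that is also a prefix of `abbc`. s1 means the last symbol is `a`; s2 means the last 2 symbols are `ab`; s3 means the last 3 symbols are `abb`; s4 means the last 4 symbols are `abbc`. Accept only at s4, where the string currently ends in `abbc`.
5 states suffice.
        a   b   c  
>  s0   s1  s0  s0 
   s1   s1  s2  s0 
   s2   s1  s3  s0 
   s3   s1  s0  s4 
 * s4   s1  s0  s0 
(> = start, * = accepting)

start=s0 accept=s4 s0-a->s1 s0-b->s0 s0-c->s0 s1-a->s1 s1-b->s2 s1-c->s0 s2-a->s1 s2-b->s3 s2-c->s0 s3-a->s1 s3-b->s0 s3-c->s4 s4-a->s1 s4-b->s0 s4-c->s0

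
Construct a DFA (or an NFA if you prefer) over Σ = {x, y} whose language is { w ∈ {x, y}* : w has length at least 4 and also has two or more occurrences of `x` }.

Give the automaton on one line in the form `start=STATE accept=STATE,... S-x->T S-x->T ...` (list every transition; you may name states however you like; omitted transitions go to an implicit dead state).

Build one automaton per condition and run them in lockstep. One (6 states) tracks the input length, saturating at 5; the other (4 states) tracks the count of `x`s, saturating at 3. Each combined state is a pair, one component from each; accept when both components accept. Minimizing collapses redundant product states.
9 states suffice.
        x   y  
>  s0   s1  s2 
   s1   s3  s4 
   s2   s4  s5 
   s3   s6  s6 
   s4   s6  s7 
   s5   s7  s5 
   s6   s8  s8 
   s7   s8  s7 
 * s8   s8  s8 
(> = start, * = accepting)

start=s0 accept=s8 s0-x->s1 s0-y->s2 s1-x->s3 s1-y->s4 s2-x->s4 s2-y->s5 s3-x->s6 s3-y->s6 s4-x->s6 s4-y->s7 s5-x->s7 s5-y->s5 s6-x->s8 s6-y->s8 s7-x->s8 s7-y->s7 s8-x->s8 s8-y->s8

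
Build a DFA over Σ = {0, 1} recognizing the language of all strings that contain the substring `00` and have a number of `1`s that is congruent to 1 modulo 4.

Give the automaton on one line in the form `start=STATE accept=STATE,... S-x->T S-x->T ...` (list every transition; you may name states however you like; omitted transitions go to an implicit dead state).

start=A accept=G A-0->B A-1->C B-0->D B-1->C C-0->E C-1->F D-0->D D-1->G E-0->G E-1->F F-0->H F-1->I G-0->G G-1->J H-0->J H-1->I I-0->K I-1->A J-0->J J-1->L K-0->L K-1->A L-0->L L-1->D

Build one automaton per condition and run them in lockstep. One (3 states) tracks whether and how much of `00` has been seen; the other (4 states) tracks the count of `1`s modulo 4. Each combined state is a pair, one component from each; accept when both components accept.
With 12 states:
       0  1 
>  A   B  C 
   B   D  C 
   C   E  F 
   D   D  G 
   E   G  F 
   F   H  I 
 * G   G  J 
   H   J  I 
   I   K  A 
   J   J  L 
   K   L  A 
   L   L  D 
(> = start, * = accepting)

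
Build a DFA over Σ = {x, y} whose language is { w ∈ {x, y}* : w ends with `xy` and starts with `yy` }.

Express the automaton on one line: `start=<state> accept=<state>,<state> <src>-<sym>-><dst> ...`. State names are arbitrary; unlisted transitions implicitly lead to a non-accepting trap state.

Build one automaton per condition and run them in lockstep. The first has 3 states tracking how much of the suffix `xy` has currently been matched; the second has 4 states tracking whether the input so far still matches the prefix `yy`. A product state is a pair (one from each), accepting exactly when both do. Equivalent product states are then merged.
6 states suffice.
        x   y  
>  S0   S1  S2 
   S1   S1  S1 
   S2   S1  S3 
   S3   S4  S3 
   S4   S4  S5 
 * S5   S4  S3 
(> = start, * = accepting)

start=S0 accept=S5 S0-x->S1 S0-y->S2 S1-x->S1 S1-y->S1 S2-x->S1 S2-y->S3 S3-x->S4 S3-y->S3 S4-x->S4 S4-y->S5 S5-x->S4 S5-y->S3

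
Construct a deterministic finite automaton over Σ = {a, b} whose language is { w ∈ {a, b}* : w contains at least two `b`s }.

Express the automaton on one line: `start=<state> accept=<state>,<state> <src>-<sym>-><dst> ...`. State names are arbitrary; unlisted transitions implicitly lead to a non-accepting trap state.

Count `b`s, saturating at 3: states s0 through s2 mean 0 through 2 `b`s seen; s3 means more than 2. Each `b` increments (capped at s3); other symbols loop. Accept from {s2, s3}.
        a   b  
>  s0   s0  s1 
   s1   s1  s2 
 * s2   s2  s3 
 * s3   s3  s3 
(> = start, * = accepting)

start=s0 accept=s2,s3 s0-a->s0 s0-b->s1 s1-a->s1 s1-b->s2 s2-a->s2 s2-b->s3 s3-a->s3 s3-b->s3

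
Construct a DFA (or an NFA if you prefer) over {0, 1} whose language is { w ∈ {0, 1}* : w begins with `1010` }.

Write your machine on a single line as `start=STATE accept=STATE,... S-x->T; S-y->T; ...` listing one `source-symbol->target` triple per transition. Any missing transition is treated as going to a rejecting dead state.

Check the first 4 symbols one by one: S0 through S3 record how many have matched `1010` so far; any wrong symbol goes to the dead state S5. After all 4 match we enter the accepting sink S4.
A 6-state machine:
        0   1  
>  S0   S5  S1 
   S1   S2  S5 
   S2   S5  S3 
   S3   S4  S5 
 * S4   S4  S4 
   S5   S5  S5 
(> = start, * = accepting)

start=S0; accept=S4; S0-0->S5; S0-1->S1; S1-0->S2; S1-1->S5; S2-0->S5; S2-1->S3; S3-0->S4; S3-1->S5; S4-0->S4; S4-1->S4; S5-0->S5; S5-1->S5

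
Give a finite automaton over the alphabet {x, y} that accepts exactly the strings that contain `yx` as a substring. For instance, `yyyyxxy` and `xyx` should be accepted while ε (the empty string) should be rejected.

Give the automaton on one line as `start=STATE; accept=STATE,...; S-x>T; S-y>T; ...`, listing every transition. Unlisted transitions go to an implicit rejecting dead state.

States q0..q1 record the length of the longest prefix of `yx` that matches the current input suffix. Reaching q2 means `yx` has been seen, and we stay there forever. Accept from q2.
A 3-state machine:
        x   y  
>  q0   q0  q1 
   q1   q2  q1 
 * q2   q2  q2 
(> = start, * = accepting)

start=q0; accept=q2; q0-x>q0; q0-y>q1; q1-x>q2; q1-y>q1; q2-x>q2; q2-y>q2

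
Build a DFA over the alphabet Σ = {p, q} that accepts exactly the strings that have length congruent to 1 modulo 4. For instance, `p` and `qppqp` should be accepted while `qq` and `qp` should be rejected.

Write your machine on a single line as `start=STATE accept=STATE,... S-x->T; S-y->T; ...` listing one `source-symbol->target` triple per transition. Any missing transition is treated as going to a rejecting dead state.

start=A; accept=B; A-p->B; A-q->B; B-p->C; B-q->C; C-p->D; C-q->D; D-p->A; D-q->A

Count input length modulo 4: every symbol advances one step around the cycle A → B → C → D → A. Accept at B.
With 4 states:
       p  q 
>  A   B  B 
 * B   C  C 
   C   D  D 
   D   A  A 
(> = start, * = accepting)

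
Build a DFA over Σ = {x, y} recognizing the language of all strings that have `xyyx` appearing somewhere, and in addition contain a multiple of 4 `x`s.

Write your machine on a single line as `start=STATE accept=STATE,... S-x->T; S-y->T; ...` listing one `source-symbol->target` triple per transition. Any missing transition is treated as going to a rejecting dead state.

Handle the two conditions separately and then intersect. The first has 5 states tracking whether and how much of `xyyx` has been seen; the second has 4 states tracking the count of `x`s modulo 4. A product state is a pair (one from each), accepting exactly when both do.
With 20 states:
       x  y 
>  A   B  A 
   B   C  D 
   C   E  F 
   D   C  G 
   E   H  I 
   F   E  J 
   G   K  L 
   H   B  M 
   I   H  N 
   J   O  P 
   K   O  K 
   L   C  L 
   M   B  Q 
   N   R  S 
   O   R  O 
   P   E  P 
   Q   T  A 
 * R   T  R 
   S   H  S 
   T   K  T 
(> = start, * = accepting)

start=A; accept=R; A-x->B; A-y->A; B-x->C; B-y->D; C-x->E; C-y->F; D-x->C; D-y->G; E-x->H; E-y->I; F-x->E; F-y->J; G-x->K; G-y->L; H-x->B; H-y->M; I-x->H; I-y->N; J-x->O; J-y->P; K-x->O; K-y->K; L-x->C; L-y->L; M-x->B; M-y->Q; N-x->R; N-y->S; O-x->R; O-y->O; P-x->E; P-y->P; Q-x->T; Q-y->A; R-x->T; R-y->R; S-x->H; S-y->S; T-x->K; T-y->T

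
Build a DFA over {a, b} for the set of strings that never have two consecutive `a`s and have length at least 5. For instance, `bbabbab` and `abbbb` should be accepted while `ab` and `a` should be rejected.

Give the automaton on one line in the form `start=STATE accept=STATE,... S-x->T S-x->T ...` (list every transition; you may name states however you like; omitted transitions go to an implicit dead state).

Build one automaton per condition and run them in lockstep. One (3 states) tracks partial matches of the forbidden pattern `aa`; the other (7 states) tracks the input length, saturating at 6. Each combined state is a pair, one component from each; accept when both components accept. Equivalent product states are then merged.
          a    b  
>  s0     s1   s2 
   s1     s3   s4 
   s2     s5   s4 
   s3     s3   s3 
   s4     s6   s7 
   s5     s3   s7 
   s6     s3   s8 
   s7     s9   s8 
   s8    s10  s11 
   s9     s3  s11 
 * s10    s3  s11 
 * s11   s10  s11 
(> = start, * = accepting)

start=s0 accept=s10,s11 s0-a->s1 s0-b->s2 s1-a->s3 s1-b->s4 s2-a->s5 s2-b->s4 s3-a->s3 s3-b->s3 s4-a->s6 s4-b->s7 s5-a->s3 s5-b->s7 s6-a->s3 s6-b->s8 s7-a->s9 s7-b->s8 s8-a->s10 s8-b->s11 s9-a->s3 s9-b->s11 s10-a->s3 s10-b->s11 s11-a->s10 s11-b->s11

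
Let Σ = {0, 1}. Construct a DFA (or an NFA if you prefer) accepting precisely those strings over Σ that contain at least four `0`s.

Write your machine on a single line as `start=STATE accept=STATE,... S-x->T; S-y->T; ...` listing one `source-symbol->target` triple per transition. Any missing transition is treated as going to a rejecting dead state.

start=s0; accept=s4,s5; s0-0->s1; s0-1->s0; s1-0->s2; s1-1->s1; s2-0->s3; s2-1->s2; s3-0->s4; s3-1->s3; s4-0->s5; s4-1->s4; s5-0->s5; s5-1->s5

Only the number of `0`s matters, and only up to 5. Make a chain s0 → s1 → s2 → s3 → s4 → s5 advanced by each `0` (with s5 absorbing); every other symbol self-loops. The accepting set is {s4, s5}.
With 6 states:
        0   1  
>  s0   s1  s0 
   s1   s2  s1 
   s2   s3  s2 
   s3   s4  s3 
 * s4   s5  s4 
 * s5   s5  s5 
(> = start, * = accepting)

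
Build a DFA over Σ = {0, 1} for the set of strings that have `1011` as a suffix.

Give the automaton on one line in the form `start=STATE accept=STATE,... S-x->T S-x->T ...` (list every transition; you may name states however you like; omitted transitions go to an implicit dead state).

start=q0 accept=q4 q0-0->q0 q0-1->q1 q1-0->q2 q1-1->q1 q2-0->q0 q2-1->q3 q3-0->q2 q3-1->q4 q4-0->q2 q4-1->q1

Let each state record the length of the longest suffix of the input read so far that is also a prefix of `1011`. q1 means the last symbol is `1`; q2 means the last 2 symbols are `10`; q3 means the last 3 symbols are `101`; q4 means the last 4 symbols are `1011`. Accept only at q4, where the string currently ends in `1011`.
A 5-state machine:
        0   1  
>  q0   q0  q1 
   q1   q2  q1 
   q2   q0  q3 
   q3   q2  q4 
 * q4   q2  q1 
(> = start, * = accepting)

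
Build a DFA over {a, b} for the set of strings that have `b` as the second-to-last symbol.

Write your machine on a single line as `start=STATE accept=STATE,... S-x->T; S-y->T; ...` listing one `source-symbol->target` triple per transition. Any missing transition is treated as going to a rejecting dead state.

start=q0; accept=q5,q6; q0-a->q1; q0-b->q2; q1-a->q3; q1-b->q4; q2-a->q5; q2-b->q6; q3-a->q3; q3-b->q4; q4-a->q5; q4-b->q6; q5-a->q3; q5-b->q4; q6-a->q5; q6-b->q6

A DFA must remember the last 2 symbols (since which symbol is second-to-last isn't known until the input ends). Use one state per possible window of the last ≤2 symbols; accept from those whose window starts with `b`.
        a   b  
>  q0   q1  q2 
   q1   q3  q4 
   q2   q5  q6 
   q3   q3  q4 
   q4   q5  q6 
 * q5   q3  q4 
 * q6   q5  q6 
(> = start, * = accepting)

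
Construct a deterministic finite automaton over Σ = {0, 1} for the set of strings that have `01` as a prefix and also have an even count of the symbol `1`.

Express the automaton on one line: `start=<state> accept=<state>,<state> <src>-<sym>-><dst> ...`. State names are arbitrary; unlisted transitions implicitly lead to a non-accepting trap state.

Handle the two conditions separately and then intersect. One (4 states) tracks whether the input so far still matches the prefix `01`; the other (2 states) tracks the count of `1`s modulo 2. Each combined state is a pair, one component from each; accept when both components accept. Equivalent product states are then merged.
5 states suffice.
        0   1  
>  q0   q1  q2 
   q1   q2  q3 
   q2   q2  q2 
   q3   q3  q4 
 * q4   q4  q3 
(> = start, * = accepting)

start=q0 accept=q4 q0-0->q1 q0-1->q2 q1-0->q2 q1-1->q3 q2-0->q2 q2-1->q2 q3-0->q3 q3-1->q4 q4-0->q4 q4-1->q3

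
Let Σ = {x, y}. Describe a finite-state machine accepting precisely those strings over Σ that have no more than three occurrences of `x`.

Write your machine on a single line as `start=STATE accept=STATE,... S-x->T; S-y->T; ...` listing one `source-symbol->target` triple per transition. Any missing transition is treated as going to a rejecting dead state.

start=A; accept=A,B,C,D; A-x->B; A-y->A; B-x->C; B-y->B; C-x->D; C-y->C; D-x->E; D-y->D; E-x->E; E-y->E

Count `x`s, saturating at 4: states A through D mean 0 through 3 `x`s seen; E means more than 3. Each `x` increments (capped at E); other symbols loop. Accept from {A, B, C, D}.
A 5-state machine:
       x  y 
>* A   B  A 
 * B   C  B 
 * C   D  C 
 * D   E  D 
   E   E  E 
(> = start, * = accepting)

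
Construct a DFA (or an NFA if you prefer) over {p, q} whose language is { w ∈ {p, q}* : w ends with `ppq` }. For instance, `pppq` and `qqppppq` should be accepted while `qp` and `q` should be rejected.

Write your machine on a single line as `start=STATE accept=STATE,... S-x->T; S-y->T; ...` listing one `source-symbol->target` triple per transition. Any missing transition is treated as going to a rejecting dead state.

Let each state record the length of the longest suffix of the input read so far that is also a prefix of `ppq`. B means the last symbol is `p`; C means the last 2 symbols are `pp`; D means the last 3 symbols are `ppq`. Accept only at D, where the string currently ends in `ppq`.
4 states suffice.
       p  q 
>  A   B  A 
   B   C  A 
   C   C  D 
 * D   B  A 
(> = start, * = accepting)

start=A; accept=D; A-p->B; A-q->A; B-p->C; B-q->A; C-p->C; C-q->D; D-p->B; D-q->A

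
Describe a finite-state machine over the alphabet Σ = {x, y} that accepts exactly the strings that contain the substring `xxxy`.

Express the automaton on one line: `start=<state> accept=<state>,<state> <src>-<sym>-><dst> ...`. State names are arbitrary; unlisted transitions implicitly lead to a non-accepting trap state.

start=A accept=E A-x->B A-y->A B-x->C B-y->A C-x->D C-y->A D-x->D D-y->E E-x->E E-y->E

Track how much of `xxxy` has been matched so far: state A is no progress, E is the absorbing accept state reached once `xxxy` has occurred. Intermediate states record partial matches; on a mismatch, fall back to the longest reusable overlap.
       x  y 
>  A   B  A 
   B   C  A 
   C   D  A 
   D   D  E 
 * E   E  E 
(> = start, * = accepting)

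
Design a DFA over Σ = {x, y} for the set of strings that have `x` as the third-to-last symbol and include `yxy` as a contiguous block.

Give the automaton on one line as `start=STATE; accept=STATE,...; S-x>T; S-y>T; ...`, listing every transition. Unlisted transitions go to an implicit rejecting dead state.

Handle the two conditions separately and then intersect. One (15 states) tracks the last 3 symbols read; the other (4 states) tracks whether and how much of `yxy` has been seen. Each combined state is a pair, one component from each; accept when both components accept. After merging equivalent states the machine shrinks.
11 states suffice.
          x    y  
>  S0     S0   S1 
   S1     S2   S1 
   S2     S0   S3 
   S3     S4   S5 
 * S4     S6   S3 
 * S5     S7   S8 
   S6     S9  S10 
   S7     S6   S3 
   S8     S7   S8 
 * S9     S9  S10 
 * S10    S4   S5 
(> = start, * = accepting)

start=S0; accept=S4,S5,S9,S10; S0-x>S0; S0-y>S1; S1-x>S2; S1-y>S1; S2-x>S0; S2-y>S3; S3-x>S4; S3-y>S5; S4-x>S6; S4-y>S3; S5-x>S7; S5-y>S8; S6-x>S9; S6-y>S10; S7-x>S6; S7-y>S3; S8-x>S7; S8-y>S8; S9-x>S9; S9-y>S10; S10-x>S4; S10-y>S5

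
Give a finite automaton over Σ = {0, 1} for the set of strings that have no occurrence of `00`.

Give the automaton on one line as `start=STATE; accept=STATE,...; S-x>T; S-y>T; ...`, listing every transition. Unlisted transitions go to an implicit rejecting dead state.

This is the complement of 'contains `00`'. Use the same substring-matching states — s0 through s2 holding how much of `00` has just been matched — but flip the accepting set: everything except the trap s2 accepts.
A 3-state machine:
        0   1  
>* s0   s1  s0 
 * s1   s2  s0 
   s2   s2  s2 
(> = start, * = accepting)

start=s0; accept=s0,s1; s0-0>s1; s0-1>s0; s1-0>s2; s1-1>s0; s2-0>s2; s2-1>s2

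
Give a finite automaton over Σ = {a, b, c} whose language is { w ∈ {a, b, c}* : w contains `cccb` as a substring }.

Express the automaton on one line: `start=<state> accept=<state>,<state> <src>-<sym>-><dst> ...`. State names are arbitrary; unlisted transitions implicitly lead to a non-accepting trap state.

States q0..q3 record the length of the longest prefix of `cccb` that matches the current input suffix. Reaching q4 means `cccb` has been seen, and we stay there forever. Accept from q4.
        a   b   c  
>  q0   q0  q0  q1 
   q1   q0  q0  q2 
   q2   q0  q0  q3 
   q3   q0  q4  q3 
 * q4   q4  q4  q4 
(> = start, * = accepting)

start=q0 accept=q4 q0-a->q0 q0-b->q0 q0-c->q1 q1-a->q0 q1-b->q0 q1-c->q2 q2-a->q0 q2-b->q0 q2-c->q3 q3-a->q0 q3-b->q4 q3-c->q3 q4-a->q4 q4-b->q4 q4-c->q4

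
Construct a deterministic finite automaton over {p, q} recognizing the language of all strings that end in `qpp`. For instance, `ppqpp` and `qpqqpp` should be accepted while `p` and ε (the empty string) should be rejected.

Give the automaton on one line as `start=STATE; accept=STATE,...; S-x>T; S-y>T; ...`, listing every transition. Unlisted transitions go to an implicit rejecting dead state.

Remember how much of `qpp` the current input suffix matches. State s0 means no match yet; s1 means the last symbol is `q`; s2 means the last 2 symbols are `qp`; s3 means the last 3 symbols are `qpp`. Only s3 accepts. On a mismatch, fall back to the longest proper suffix that is still a prefix of `qpp`.
4 states suffice.
        p   q  
>  s0   s0  s1 
   s1   s2  s1 
   s2   s3  s1 
 * s3   s0  s1 
(> = start, * = accepting)

start=s0; accept=s3; s0-p>s0; s0-q>s1; s1-p>s2; s1-q>s1; s2-p>s3; s2-q>s1; s3-p>s0; s3-q>s1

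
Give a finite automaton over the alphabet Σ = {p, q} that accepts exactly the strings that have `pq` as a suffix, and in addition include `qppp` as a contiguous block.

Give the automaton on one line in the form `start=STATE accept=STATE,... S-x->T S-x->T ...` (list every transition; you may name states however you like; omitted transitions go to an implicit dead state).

start=S0 accept=S7 S0-p->S1 S0-q->S2 S1-p->S1 S1-q->S3 S2-p->S4 S2-q->S2 S3-p->S4 S3-q->S2 S4-p->S5 S4-q->S3 S5-p->S6 S5-q->S3 S6-p->S6 S6-q->S7 S7-p->S6 S7-q->S8 S8-p->S6 S8-q->S8

Handle the two conditions separately and then intersect. One (3 states) tracks how much of the suffix `pq` has currently been matched; the other (5 states) tracks whether and how much of `qppp` has been seen. Each combined state is a pair, one component from each; accept when both components accept.
        p   q  
>  S0   S1  S2 
   S1   S1  S3 
   S2   S4  S2 
   S3   S4  S2 
   S4   S5  S3 
   S5   S6  S3 
   S6   S6  S7 
 * S7   S6  S8 
   S8   S6  S8 
(> = start, * = accepting)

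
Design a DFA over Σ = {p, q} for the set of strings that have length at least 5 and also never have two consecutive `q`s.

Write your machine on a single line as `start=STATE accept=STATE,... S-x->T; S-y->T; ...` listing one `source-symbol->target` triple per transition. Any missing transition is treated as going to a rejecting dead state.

start=A; accept=K,L; A-p->B; A-q->C; B-p->D; B-q->E; C-p->D; C-q->F; D-p->G; D-q->H; E-p->G; E-q->F; F-p->F; F-q->F; G-p->I; G-q->J; H-p->I; H-q->F; I-p->K; I-q->L; J-p->K; J-q->F; K-p->K; K-q->L; L-p->K; L-q->F

Handle the two conditions separately and then intersect. The first has 7 states tracking the input length, saturating at 6; the second has 3 states tracking partial matches of the forbidden pattern `qq`. A product state is a pair (one from each), accepting exactly when both do. Equivalent product states are then merged.
       p  q 
>  A   B  C 
   B   D  E 
   C   D  F 
   D   G  H 
   E   G  F 
   F   F  F 
   G   I  J 
   H   I  F 
   I   K  L 
   J   K  F 
 * K   K  L 
 * L   K  F 
(> = start, * = accepting)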